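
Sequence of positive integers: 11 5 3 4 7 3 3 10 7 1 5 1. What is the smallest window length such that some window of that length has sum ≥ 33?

add 11: running sum 11 < 33
add 5: running sum 16 < 33
add 3: running sum 19 < 33
add 4: running sum 23 < 33
add 7: running sum 30 < 33
add 3: shortest ending here [11, 5, 3, 4, 7, 3] sum 33, len 6
add 3: shortest ending here [11, 5, 3, 4, 7, 3, 3] sum 36, len 7
add 10: shortest ending here [5, 3, 4, 7, 3, 3, 10] sum 35, len 7
add 7: shortest ending here [4, 7, 3, 3, 10, 7] sum 34, len 6
add 1: shortest ending here [4, 7, 3, 3, 10, 7, 1] sum 35, len 7
add 5: shortest ending here [7, 3, 3, 10, 7, 1, 5] sum 36, len 7
add 1: shortest ending here [7, 3, 3, 10, 7, 1, 5, 1] sum 37, len 8
Shortest qualifying length: 6.

6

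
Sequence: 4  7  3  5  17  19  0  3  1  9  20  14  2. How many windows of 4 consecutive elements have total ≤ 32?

(4, 7, 3, 5) → sum 19  ≤ 32 ✓
(7, 3, 5, 17) → sum 32  ≤ 32 ✓
(3, 5, 17, 19) → sum 44
(5, 17, 19, 0) → sum 41
(17, 19, 0, 3) → sum 39
(19, 0, 3, 1) → sum 23  ≤ 32 ✓
(0, 3, 1, 9) → sum 13  ≤ 32 ✓
(3, 1, 9, 20) → sum 33
(1, 9, 20, 14) → sum 44
(9, 20, 14, 2) → sum 45
4 windows satisfy the condition.

4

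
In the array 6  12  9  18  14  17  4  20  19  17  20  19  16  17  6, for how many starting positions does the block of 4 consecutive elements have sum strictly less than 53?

1

6 12 9 18 → sum 45  < 53 ✓
12 9 18 14 → sum 53
9 18 14 17 → sum 58
18 14 17 4 → sum 53
14 17 4 20 → sum 55
17 4 20 19 → sum 60
4 20 19 17 → sum 60
20 19 17 20 → sum 76
19 17 20 19 → sum 75
17 20 19 16 → sum 72
20 19 16 17 → sum 72
19 16 17 6 → sum 58
1 window satisfy the condition.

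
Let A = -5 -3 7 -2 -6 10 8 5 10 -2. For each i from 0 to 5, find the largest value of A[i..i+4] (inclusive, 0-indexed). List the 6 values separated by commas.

7, 10, 10, 10, 10, 10

-5 -3 7 -2 -6 → max 7
-3 7 -2 -6 10 → max 10
7 -2 -6 10 8 → max 10
-2 -6 10 8 5 → max 10
-6 10 8 5 10 → max 10
10 8 5 10 -2 → max 10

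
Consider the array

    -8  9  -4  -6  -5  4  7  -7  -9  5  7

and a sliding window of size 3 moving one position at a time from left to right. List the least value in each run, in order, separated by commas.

-8, -6, -6, -6, -5, -7, -9, -9, -9

-8 9 -4 → min -8
9 -4 -6 → min -6
-4 -6 -5 → min -6
-6 -5 4 → min -6
-5 4 7 → min -5
4 7 -7 → min -7
7 -7 -9 → min -9
-7 -9 5 → min -9
-9 5 7 → min -9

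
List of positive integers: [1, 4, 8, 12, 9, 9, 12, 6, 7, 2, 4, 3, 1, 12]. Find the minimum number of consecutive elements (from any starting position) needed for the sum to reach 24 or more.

add 1: running sum 1 < 24
add 4: running sum 5 < 24
add 8: running sum 13 < 24
end 3: [4, 8, 12] sum 24, len 3
end 4: [8, 12, 9] sum 29, len 3
end 5: [12, 9, 9] sum 30, len 3
end 6: [9, 9, 12] sum 30, len 3
end 7: [9, 12, 6] sum 27, len 3
end 8: [12, 6, 7] sum 25, len 3
end 9: [12, 6, 7, 2] sum 27, len 4
end 10: [12, 6, 7, 2, 4] sum 31, len 5
end 11: [12, 6, 7, 2, 4, 3] sum 34, len 6
end 12: [12, 6, 7, 2, 4, 3, 1] sum 35, len 7
end 13: [7, 2, 4, 3, 1, 12] sum 29, len 6
Shortest qualifying length: 3.

3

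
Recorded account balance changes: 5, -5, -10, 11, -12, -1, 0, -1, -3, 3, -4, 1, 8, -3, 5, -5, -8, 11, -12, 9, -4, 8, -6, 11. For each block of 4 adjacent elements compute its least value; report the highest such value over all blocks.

-3

5 -5 -10 11 → min -10
-5 -10 11 -12 → min -12
-10 11 -12 -1 → min -12
11 -12 -1 0 → min -12
-12 -1 0 -1 → min -12
-1 0 -1 -3 → min -3
0 -1 -3 3 → min -3
-1 -3 3 -4 → min -4
-3 3 -4 1 → min -4
3 -4 1 8 → min -4
-4 1 8 -3 → min -4
1 8 -3 5 → min -3
8 -3 5 -5 → min -5
-3 5 -5 -8 → min -8
5 -5 -8 11 → min -8
-5 -8 11 -12 → min -12
-8 11 -12 9 → min -12
11 -12 9 -4 → min -12
-12 9 -4 8 → min -12
9 -4 8 -6 → min -6
-4 8 -6 11 → min -6
Highest of these is -3.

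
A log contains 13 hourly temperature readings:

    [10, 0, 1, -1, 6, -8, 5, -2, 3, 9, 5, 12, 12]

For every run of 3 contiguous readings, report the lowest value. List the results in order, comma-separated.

Sliding a size-3 window across the 13 values:
10 0 1 → min 0
0 1 -1 → min -1
1 -1 6 → min -1
-1 6 -8 → min -8
6 -8 5 → min -8
-8 5 -2 → min -8
5 -2 3 → min -2
-2 3 9 → min -2
3 9 5 → min 3
9 5 12 → min 5
5 12 12 → min 5

0, -1, -1, -8, -8, -8, -2, -2, 3, 5, 5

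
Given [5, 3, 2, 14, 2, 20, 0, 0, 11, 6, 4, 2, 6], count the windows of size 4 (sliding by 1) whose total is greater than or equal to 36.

[5, 3, 2, 14] → sum 24
[3, 2, 14, 2] → sum 21
[2, 14, 2, 20] → sum 38  ≥ 36 ✓
[14, 2, 20, 0] → sum 36  ≥ 36 ✓
[2, 20, 0, 0] → sum 22
[20, 0, 0, 11] → sum 31
[0, 0, 11, 6] → sum 17
[0, 11, 6, 4] → sum 21
[11, 6, 4, 2] → sum 23
[6, 4, 2, 6] → sum 18
2 windows satisfy the condition.

2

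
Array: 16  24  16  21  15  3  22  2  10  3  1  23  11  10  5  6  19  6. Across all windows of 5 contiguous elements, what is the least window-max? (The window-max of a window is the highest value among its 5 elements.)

Window maxs for each of the 14 positions:
16 24 16 21 15 → max 24
24 16 21 15 3 → max 24
16 21 15 3 22 → max 22
21 15 3 22 2 → max 22
15 3 22 2 10 → max 22
3 22 2 10 3 → max 22
22 2 10 3 1 → max 22
2 10 3 1 23 → max 23
10 3 1 23 11 → max 23
3 1 23 11 10 → max 23
1 23 11 10 5 → max 23
23 11 10 5 6 → max 23
11 10 5 6 19 → max 19
10 5 6 19 6 → max 19
Least of these is 19.

19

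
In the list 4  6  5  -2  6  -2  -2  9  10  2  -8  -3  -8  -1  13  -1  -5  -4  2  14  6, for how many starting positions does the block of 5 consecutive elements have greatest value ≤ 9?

5

[4, 6, 5, -2, 6] → max 6  ≤ 9 ✓
[6, 5, -2, 6, -2] → max 6  ≤ 9 ✓
[5, -2, 6, -2, -2] → max 6  ≤ 9 ✓
[-2, 6, -2, -2, 9] → max 9  ≤ 9 ✓
[6, -2, -2, 9, 10] → max 10
[-2, -2, 9, 10, 2] → max 10
[-2, 9, 10, 2, -8] → max 10
[9, 10, 2, -8, -3] → max 10
[10, 2, -8, -3, -8] → max 10
[2, -8, -3, -8, -1] → max 2  ≤ 9 ✓
[-8, -3, -8, -1, 13] → max 13
[-3, -8, -1, 13, -1] → max 13
[-8, -1, 13, -1, -5] → max 13
[-1, 13, -1, -5, -4] → max 13
[13, -1, -5, -4, 2] → max 13
[-1, -5, -4, 2, 14] → max 14
[-5, -4, 2, 14, 6] → max 14
5 windows satisfy the condition.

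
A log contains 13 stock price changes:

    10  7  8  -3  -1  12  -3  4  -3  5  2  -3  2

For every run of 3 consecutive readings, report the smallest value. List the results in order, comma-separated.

7, -3, -3, -3, -3, -3, -3, -3, -3, -3, -3

10 7 8 → min 7
7 8 -3 → min -3
8 -3 -1 → min -3
-3 -1 12 → min -3
-1 12 -3 → min -3
12 -3 4 → min -3
-3 4 -3 → min -3
4 -3 5 → min -3
-3 5 2 → min -3
5 2 -3 → min -3
2 -3 2 → min -3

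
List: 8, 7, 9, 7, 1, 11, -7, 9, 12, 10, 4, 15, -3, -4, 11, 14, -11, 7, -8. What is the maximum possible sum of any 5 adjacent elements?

Each size-5 window and its sum:
(8, 7, 9, 7, 1) → sum 32
(7, 9, 7, 1, 11) → sum 35
(9, 7, 1, 11, -7) → sum 21
(7, 1, 11, -7, 9) → sum 21
(1, 11, -7, 9, 12) → sum 26
(11, -7, 9, 12, 10) → sum 35
(-7, 9, 12, 10, 4) → sum 28
(9, 12, 10, 4, 15) → sum 50
(12, 10, 4, 15, -3) → sum 38
(10, 4, 15, -3, -4) → sum 22
(4, 15, -3, -4, 11) → sum 23
(15, -3, -4, 11, 14) → sum 33
(-3, -4, 11, 14, -11) → sum 7
(-4, 11, 14, -11, 7) → sum 17
(11, 14, -11, 7, -8) → sum 13
Maximum of these is 50.

50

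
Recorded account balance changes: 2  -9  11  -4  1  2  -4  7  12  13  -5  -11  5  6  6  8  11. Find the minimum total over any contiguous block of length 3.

-11

Window sums for each of the 15 positions:
(2, -9, 11) → sum 4
(-9, 11, -4) → sum -2
(11, -4, 1) → sum 8
(-4, 1, 2) → sum -1
(1, 2, -4) → sum -1
(2, -4, 7) → sum 5
(-4, 7, 12) → sum 15
(7, 12, 13) → sum 32
(12, 13, -5) → sum 20
(13, -5, -11) → sum -3
(-5, -11, 5) → sum -11
(-11, 5, 6) → sum 0
(5, 6, 6) → sum 17
(6, 6, 8) → sum 20
(6, 8, 11) → sum 25
Minimum of these is -11.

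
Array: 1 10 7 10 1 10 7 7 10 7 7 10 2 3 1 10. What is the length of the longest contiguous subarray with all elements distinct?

5

[1] len 1
[1, 10] len 2
[1, 10, 7] len 3
[7, 10] len 2
[7, 10, 1] len 3
[1, 10] len 2
[1, 10, 7] len 3
[7] len 1
[7, 10] len 2
[10, 7] len 2
[7] len 1
[7, 10] len 2
[7, 10, 2] len 3
[7, 10, 2, 3] len 4
[7, 10, 2, 3, 1] len 5
[2, 3, 1, 10] len 4
Longest all-distinct length: 5.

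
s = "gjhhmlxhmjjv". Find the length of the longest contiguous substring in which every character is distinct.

5

[g] len 1
[g, j] len 2
[g, j, h] len 3
[h] len 1
[h, m] len 2
[h, m, l] len 3
[h, m, l, x] len 4
[m, l, x, h] len 4
[l, x, h, m] len 4
[l, x, h, m, j] len 5
[j] len 1
[j, v] len 2
Longest all-distinct length: 5.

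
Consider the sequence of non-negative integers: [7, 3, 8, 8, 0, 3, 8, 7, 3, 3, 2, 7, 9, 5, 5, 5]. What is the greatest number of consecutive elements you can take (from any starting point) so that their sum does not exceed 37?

add 7: [7] sum 7, len 1
add 3: [7, 3] sum 10, len 2
add 8: [7, 3, 8] sum 18, len 3
add 8: [7, 3, 8, 8] sum 26, len 4
add 0: [7, 3, 8, 8, 0] sum 26, len 5
add 3: [7, 3, 8, 8, 0, 3] sum 29, len 6
add 8: [7, 3, 8, 8, 0, 3, 8] sum 37, len 7
add 7: [3, 8, 8, 0, 3, 8, 7] sum 37, len 7
add 3: [8, 8, 0, 3, 8, 7, 3] sum 37, len 7
add 3: [8, 0, 3, 8, 7, 3, 3] sum 32, len 7
add 2: [8, 0, 3, 8, 7, 3, 3, 2] sum 34, len 8
add 7: [0, 3, 8, 7, 3, 3, 2, 7] sum 33, len 8
add 9: [7, 3, 3, 2, 7, 9] sum 31, len 6
add 5: [7, 3, 3, 2, 7, 9, 5] sum 36, len 7
add 5: [3, 3, 2, 7, 9, 5, 5] sum 34, len 7
add 5: [3, 2, 7, 9, 5, 5, 5] sum 36, len 7
Longest length seen: 8.

8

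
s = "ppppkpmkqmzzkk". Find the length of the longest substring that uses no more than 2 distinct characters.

Extend right; when distinct count exceeds 2, shrink from the left:
[p] 1 distinct, len 1
[p, p] 1 distinct, len 2
[p, p, p] 1 distinct, len 3
[p, p, p, p] 1 distinct, len 4
[p, p, p, p, k] 2 distinct, len 5
[p, p, p, p, k, p] 2 distinct, len 6
[p, m] 2 distinct, len 2
[m, k] 2 distinct, len 2
[k, q] 2 distinct, len 2
[q, m] 2 distinct, len 2
[m, z] 2 distinct, len 2
[m, z, z] 2 distinct, len 3
[z, z, k] 2 distinct, len 3
[z, z, k, k] 2 distinct, len 4
Longest length with ≤2 distinct: 6.

6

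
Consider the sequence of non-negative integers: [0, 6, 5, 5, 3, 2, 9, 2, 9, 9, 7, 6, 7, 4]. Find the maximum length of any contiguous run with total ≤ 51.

Extend to the right; shrink from the left whenever the sum exceeds 51:
[0] sum 0 len 1
[0, 6] sum 6 len 2
[0, 6, 5] sum 11 len 3
[0, 6, 5, 5] sum 16 len 4
[0, 6, 5, 5, 3] sum 19 len 5
[0, 6, 5, 5, 3, 2] sum 21 len 6
[0, 6, 5, 5, 3, 2, 9] sum 30 len 7
[0, 6, 5, 5, 3, 2, 9, 2] sum 32 len 8
[0, 6, 5, 5, 3, 2, 9, 2, 9] sum 41 len 9
[0, 6, 5, 5, 3, 2, 9, 2, 9, 9] sum 50 len 10
[5, 5, 3, 2, 9, 2, 9, 9, 7] sum 51 len 9
[3, 2, 9, 2, 9, 9, 7, 6] sum 47 len 8
[2, 9, 2, 9, 9, 7, 6, 7] sum 51 len 8
[2, 9, 9, 7, 6, 7, 4] sum 44 len 7
Longest length seen: 10.

10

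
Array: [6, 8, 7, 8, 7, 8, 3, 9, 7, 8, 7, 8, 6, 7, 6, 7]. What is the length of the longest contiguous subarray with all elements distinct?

4

[6] len 1
[6, 8] len 2
[6, 8, 7] len 3
[7, 8] len 2
[8, 7] len 2
[7, 8] len 2
[7, 8, 3] len 3
[7, 8, 3, 9] len 4
[8, 3, 9, 7] len 4
[3, 9, 7, 8] len 4
[8, 7] len 2
[7, 8] len 2
[7, 8, 6] len 3
[8, 6, 7] len 3
[7, 6] len 2
[6, 7] len 2
Longest all-distinct length: 4.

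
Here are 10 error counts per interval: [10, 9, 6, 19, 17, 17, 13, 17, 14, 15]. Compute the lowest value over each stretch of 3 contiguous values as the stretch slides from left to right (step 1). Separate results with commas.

[10, 9, 6] → min 6
[9, 6, 19] → min 6
[6, 19, 17] → min 6
[19, 17, 17] → min 17
[17, 17, 13] → min 13
[17, 13, 17] → min 13
[13, 17, 14] → min 13
[17, 14, 15] → min 14

6, 6, 6, 17, 13, 13, 13, 14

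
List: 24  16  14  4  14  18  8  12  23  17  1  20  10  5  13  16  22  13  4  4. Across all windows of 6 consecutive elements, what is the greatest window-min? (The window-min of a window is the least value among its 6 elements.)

8

(24, 16, 14, 4, 14, 18) → min 4
(16, 14, 4, 14, 18, 8) → min 4
(14, 4, 14, 18, 8, 12) → min 4
(4, 14, 18, 8, 12, 23) → min 4
(14, 18, 8, 12, 23, 17) → min 8
(18, 8, 12, 23, 17, 1) → min 1
(8, 12, 23, 17, 1, 20) → min 1
(12, 23, 17, 1, 20, 10) → min 1
(23, 17, 1, 20, 10, 5) → min 1
(17, 1, 20, 10, 5, 13) → min 1
(1, 20, 10, 5, 13, 16) → min 1
(20, 10, 5, 13, 16, 22) → min 5
(10, 5, 13, 16, 22, 13) → min 5
(5, 13, 16, 22, 13, 4) → min 4
(13, 16, 22, 13, 4, 4) → min 4
Greatest of these is 8.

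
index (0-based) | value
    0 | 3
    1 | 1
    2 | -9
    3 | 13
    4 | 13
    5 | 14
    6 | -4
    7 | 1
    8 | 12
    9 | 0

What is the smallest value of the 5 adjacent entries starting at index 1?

-9

Elements at indices 1..5: 1, -9, 13, 13, 14
min(1, -9, 13, 13, 14) = -9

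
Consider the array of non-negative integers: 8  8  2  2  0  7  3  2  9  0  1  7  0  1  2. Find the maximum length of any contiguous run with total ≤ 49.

→ 8: sum 8, len 1
→ 8: sum 16, len 2
→ 2: sum 18, len 3
→ 2: sum 20, len 4
→ 0: sum 20, len 5
→ 7: sum 27, len 6
→ 3: sum 30, len 7
→ 2: sum 32, len 8
→ 9: sum 41, len 9
→ 0: sum 41, len 10
→ 1: sum 42, len 11
→ 7: sum 49, len 12
→ 0: sum 49, len 13
→ 1 (dropped 8): sum 42, len 13
→ 2: sum 44, len 14
Longest length seen: 14.

14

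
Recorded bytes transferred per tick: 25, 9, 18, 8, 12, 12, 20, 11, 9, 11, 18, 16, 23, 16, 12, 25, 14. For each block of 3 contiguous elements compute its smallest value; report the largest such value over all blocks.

25 9 18 → min 9
9 18 8 → min 8
18 8 12 → min 8
8 12 12 → min 8
12 12 20 → min 12
12 20 11 → min 11
20 11 9 → min 9
11 9 11 → min 9
9 11 18 → min 9
11 18 16 → min 11
18 16 23 → min 16
16 23 16 → min 16
23 16 12 → min 12
16 12 25 → min 12
12 25 14 → min 12
Largest of these is 16.

16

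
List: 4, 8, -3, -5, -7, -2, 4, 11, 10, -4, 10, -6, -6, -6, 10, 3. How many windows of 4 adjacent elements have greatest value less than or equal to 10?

[4, 8, -3, -5] → max 8  ≤ 10 ✓
[8, -3, -5, -7] → max 8  ≤ 10 ✓
[-3, -5, -7, -2] → max -2  ≤ 10 ✓
[-5, -7, -2, 4] → max 4  ≤ 10 ✓
[-7, -2, 4, 11] → max 11
[-2, 4, 11, 10] → max 11
[4, 11, 10, -4] → max 11
[11, 10, -4, 10] → max 11
[10, -4, 10, -6] → max 10  ≤ 10 ✓
[-4, 10, -6, -6] → max 10  ≤ 10 ✓
[10, -6, -6, -6] → max 10  ≤ 10 ✓
[-6, -6, -6, 10] → max 10  ≤ 10 ✓
[-6, -6, 10, 3] → max 10  ≤ 10 ✓
9 windows satisfy the condition.

9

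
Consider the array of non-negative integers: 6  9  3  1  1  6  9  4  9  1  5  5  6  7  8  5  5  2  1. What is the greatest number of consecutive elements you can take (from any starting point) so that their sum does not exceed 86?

17

[6] sum 6 len 1
[6, 9] sum 15 len 2
[6, 9, 3] sum 18 len 3
[6, 9, 3, 1] sum 19 len 4
[6, 9, 3, 1, 1] sum 20 len 5
[6, 9, 3, 1, 1, 6] sum 26 len 6
[6, 9, 3, 1, 1, 6, 9] sum 35 len 7
[6, 9, 3, 1, 1, 6, 9, 4] sum 39 len 8
[6, 9, 3, 1, 1, 6, 9, 4, 9] sum 48 len 9
[6, 9, 3, 1, 1, 6, 9, 4, 9, 1] sum 49 len 10
[6, 9, 3, 1, 1, 6, 9, 4, 9, 1, 5] sum 54 len 11
[6, 9, 3, 1, 1, 6, 9, 4, 9, 1, 5, 5] sum 59 len 12
[6, 9, 3, 1, 1, 6, 9, 4, 9, 1, 5, 5, 6] sum 65 len 13
[6, 9, 3, 1, 1, 6, 9, 4, 9, 1, 5, 5, 6, 7] sum 72 len 14
[6, 9, 3, 1, 1, 6, 9, 4, 9, 1, 5, 5, 6, 7, 8] sum 80 len 15
[6, 9, 3, 1, 1, 6, 9, 4, 9, 1, 5, 5, 6, 7, 8, 5] sum 85 len 16
[9, 3, 1, 1, 6, 9, 4, 9, 1, 5, 5, 6, 7, 8, 5, 5] sum 84 len 16
[9, 3, 1, 1, 6, 9, 4, 9, 1, 5, 5, 6, 7, 8, 5, 5, 2] sum 86 len 17
[3, 1, 1, 6, 9, 4, 9, 1, 5, 5, 6, 7, 8, 5, 5, 2, 1] sum 78 len 17
Longest length seen: 17.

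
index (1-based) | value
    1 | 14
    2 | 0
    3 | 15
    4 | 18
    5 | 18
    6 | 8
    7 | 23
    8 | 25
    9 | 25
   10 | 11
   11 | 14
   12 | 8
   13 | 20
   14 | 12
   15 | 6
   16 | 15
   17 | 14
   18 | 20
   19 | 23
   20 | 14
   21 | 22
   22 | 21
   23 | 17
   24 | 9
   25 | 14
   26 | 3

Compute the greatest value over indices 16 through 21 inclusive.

Elements at indices 16..21: 15, 14, 20, 23, 14, 22
max(15, 14, 20, 23, 14, 22) = 23

23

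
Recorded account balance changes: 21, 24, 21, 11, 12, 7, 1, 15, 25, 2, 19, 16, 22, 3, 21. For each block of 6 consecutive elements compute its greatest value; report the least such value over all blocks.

21 24 21 11 12 7 → max 24
24 21 11 12 7 1 → max 24
21 11 12 7 1 15 → max 21
11 12 7 1 15 25 → max 25
12 7 1 15 25 2 → max 25
7 1 15 25 2 19 → max 25
1 15 25 2 19 16 → max 25
15 25 2 19 16 22 → max 25
25 2 19 16 22 3 → max 25
2 19 16 22 3 21 → max 22
Least of these is 21.

21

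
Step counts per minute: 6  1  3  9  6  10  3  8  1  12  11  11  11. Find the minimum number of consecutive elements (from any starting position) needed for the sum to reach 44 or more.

add 6: running sum 6 < 44
add 1: running sum 7 < 44
add 3: running sum 10 < 44
add 9: running sum 19 < 44
add 6: running sum 25 < 44
add 10: running sum 35 < 44
add 3: running sum 38 < 44
add 8: shortest ending here [6, 1, 3, 9, 6, 10, 3, 8] sum 46, len 8
add 1: shortest ending here [6, 1, 3, 9, 6, 10, 3, 8, 1] sum 47, len 9
add 12: shortest ending here [9, 6, 10, 3, 8, 1, 12] sum 49, len 7
add 11: shortest ending here [10, 3, 8, 1, 12, 11] sum 45, len 6
add 11: shortest ending here [3, 8, 1, 12, 11, 11] sum 46, len 6
add 11: shortest ending here [12, 11, 11, 11] sum 45, len 4
Shortest qualifying length: 4.

4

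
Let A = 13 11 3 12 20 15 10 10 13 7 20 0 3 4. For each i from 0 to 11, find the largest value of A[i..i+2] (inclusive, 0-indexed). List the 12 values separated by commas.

[13, 11, 3] → max 13
[11, 3, 12] → max 12
[3, 12, 20] → max 20
[12, 20, 15] → max 20
[20, 15, 10] → max 20
[15, 10, 10] → max 15
[10, 10, 13] → max 13
[10, 13, 7] → max 13
[13, 7, 20] → max 20
[7, 20, 0] → max 20
[20, 0, 3] → max 20
[0, 3, 4] → max 4

13, 12, 20, 20, 20, 15, 13, 13, 20, 20, 20, 4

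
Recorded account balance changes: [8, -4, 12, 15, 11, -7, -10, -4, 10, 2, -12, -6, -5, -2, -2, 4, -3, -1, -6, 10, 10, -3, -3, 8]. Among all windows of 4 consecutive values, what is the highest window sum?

34

(8, -4, 12, 15) → sum 31
(-4, 12, 15, 11) → sum 34
(12, 15, 11, -7) → sum 31
(15, 11, -7, -10) → sum 9
(11, -7, -10, -4) → sum -10
(-7, -10, -4, 10) → sum -11
(-10, -4, 10, 2) → sum -2
(-4, 10, 2, -12) → sum -4
(10, 2, -12, -6) → sum -6
(2, -12, -6, -5) → sum -21
(-12, -6, -5, -2) → sum -25
(-6, -5, -2, -2) → sum -15
(-5, -2, -2, 4) → sum -5
(-2, -2, 4, -3) → sum -3
(-2, 4, -3, -1) → sum -2
(4, -3, -1, -6) → sum -6
(-3, -1, -6, 10) → sum 0
(-1, -6, 10, 10) → sum 13
(-6, 10, 10, -3) → sum 11
(10, 10, -3, -3) → sum 14
(10, -3, -3, 8) → sum 12
Highest of these is 34.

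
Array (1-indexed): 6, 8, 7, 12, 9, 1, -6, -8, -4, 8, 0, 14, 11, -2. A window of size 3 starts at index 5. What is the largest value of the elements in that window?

9

Elements at indices 5..7: 9, 1, -6
max(9, 1, -6) = 9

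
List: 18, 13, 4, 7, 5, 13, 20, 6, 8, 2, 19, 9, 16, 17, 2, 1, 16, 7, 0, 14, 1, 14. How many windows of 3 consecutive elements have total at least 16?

[18, 13, 4] → sum 35  ≥ 16 ✓
[13, 4, 7] → sum 24  ≥ 16 ✓
[4, 7, 5] → sum 16  ≥ 16 ✓
[7, 5, 13] → sum 25  ≥ 16 ✓
[5, 13, 20] → sum 38  ≥ 16 ✓
[13, 20, 6] → sum 39  ≥ 16 ✓
[20, 6, 8] → sum 34  ≥ 16 ✓
[6, 8, 2] → sum 16  ≥ 16 ✓
[8, 2, 19] → sum 29  ≥ 16 ✓
[2, 19, 9] → sum 30  ≥ 16 ✓
[19, 9, 16] → sum 44  ≥ 16 ✓
[9, 16, 17] → sum 42  ≥ 16 ✓
[16, 17, 2] → sum 35  ≥ 16 ✓
[17, 2, 1] → sum 20  ≥ 16 ✓
[2, 1, 16] → sum 19  ≥ 16 ✓
[1, 16, 7] → sum 24  ≥ 16 ✓
[16, 7, 0] → sum 23  ≥ 16 ✓
[7, 0, 14] → sum 21  ≥ 16 ✓
[0, 14, 1] → sum 15
[14, 1, 14] → sum 29  ≥ 16 ✓
19 windows satisfy the condition.

19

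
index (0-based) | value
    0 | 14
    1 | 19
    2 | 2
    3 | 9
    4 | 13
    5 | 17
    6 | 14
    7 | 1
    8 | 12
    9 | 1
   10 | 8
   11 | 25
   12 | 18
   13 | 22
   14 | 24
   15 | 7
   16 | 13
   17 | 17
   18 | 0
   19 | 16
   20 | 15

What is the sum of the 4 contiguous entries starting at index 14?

61

Elements at indices 14..17: 24, 7, 13, 17
sum(24, 7, 13, 17) = 61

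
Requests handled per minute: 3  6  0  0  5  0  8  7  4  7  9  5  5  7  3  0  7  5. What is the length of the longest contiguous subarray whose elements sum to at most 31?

[3] sum 3 len 1
[3, 6] sum 9 len 2
[3, 6, 0] sum 9 len 3
[3, 6, 0, 0] sum 9 len 4
[3, 6, 0, 0, 5] sum 14 len 5
[3, 6, 0, 0, 5, 0] sum 14 len 6
[3, 6, 0, 0, 5, 0, 8] sum 22 len 7
[3, 6, 0, 0, 5, 0, 8, 7] sum 29 len 8
[6, 0, 0, 5, 0, 8, 7, 4] sum 30 len 8
[0, 0, 5, 0, 8, 7, 4, 7] sum 31 len 8
[7, 4, 7, 9] sum 27 len 4
[4, 7, 9, 5] sum 25 len 4
[4, 7, 9, 5, 5] sum 30 len 5
[9, 5, 5, 7] sum 26 len 4
[9, 5, 5, 7, 3] sum 29 len 5
[9, 5, 5, 7, 3, 0] sum 29 len 6
[5, 5, 7, 3, 0, 7] sum 27 len 6
[5, 7, 3, 0, 7, 5] sum 27 len 6
Longest length seen: 8.

8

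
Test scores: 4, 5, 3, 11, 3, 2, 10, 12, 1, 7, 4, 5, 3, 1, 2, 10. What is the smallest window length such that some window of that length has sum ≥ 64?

12

Extend right; whenever the sum reaches 64, record the length and shrink from the left:
add 4: running sum 4 < 64
add 5: running sum 9 < 64
add 3: running sum 12 < 64
add 11: running sum 23 < 64
add 3: running sum 26 < 64
add 2: running sum 28 < 64
add 10: running sum 38 < 64
add 12: running sum 50 < 64
add 1: running sum 51 < 64
add 7: running sum 58 < 64
add 4: running sum 62 < 64
end 11: [4, 5, 3, 11, 3, 2, 10, 12, 1, 7, 4, 5] sum 67, len 12
end 12: [5, 3, 11, 3, 2, 10, 12, 1, 7, 4, 5, 3] sum 66, len 12
end 13: [5, 3, 11, 3, 2, 10, 12, 1, 7, 4, 5, 3, 1] sum 67, len 13
end 14: [3, 11, 3, 2, 10, 12, 1, 7, 4, 5, 3, 1, 2] sum 64, len 13
end 15: [11, 3, 2, 10, 12, 1, 7, 4, 5, 3, 1, 2, 10] sum 71, len 13
Shortest qualifying length: 12.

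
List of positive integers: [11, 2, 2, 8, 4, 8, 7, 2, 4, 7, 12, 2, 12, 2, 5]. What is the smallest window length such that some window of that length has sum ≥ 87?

add 11: running sum 11 < 87
add 2: running sum 13 < 87
add 2: running sum 15 < 87
add 8: running sum 23 < 87
add 4: running sum 27 < 87
add 8: running sum 35 < 87
add 7: running sum 42 < 87
add 2: running sum 44 < 87
add 4: running sum 48 < 87
add 7: running sum 55 < 87
add 12: running sum 67 < 87
add 2: running sum 69 < 87
add 12: running sum 81 < 87
add 2: running sum 83 < 87
add 5: shortest ending here [11, 2, 2, 8, 4, 8, 7, 2, 4, 7, 12, 2, 12, 2, 5] sum 88, len 15
Shortest qualifying length: 15.

15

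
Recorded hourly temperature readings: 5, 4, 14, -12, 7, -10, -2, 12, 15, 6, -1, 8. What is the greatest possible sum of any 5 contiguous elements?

Window sums for each of the 8 positions:
5 4 14 -12 7 → sum 18
4 14 -12 7 -10 → sum 3
14 -12 7 -10 -2 → sum -3
-12 7 -10 -2 12 → sum -5
7 -10 -2 12 15 → sum 22
-10 -2 12 15 6 → sum 21
-2 12 15 6 -1 → sum 30
12 15 6 -1 8 → sum 40
Greatest of these is 40.

40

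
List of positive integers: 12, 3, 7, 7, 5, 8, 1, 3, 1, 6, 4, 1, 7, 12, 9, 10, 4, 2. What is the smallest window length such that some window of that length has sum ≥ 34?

Extend right; whenever the sum reaches 34, record the length and shrink from the left:
add 12: running sum 12 < 34
add 3: running sum 15 < 34
add 7: running sum 22 < 34
add 7: running sum 29 < 34
end 4: [12, 3, 7, 7, 5] sum 34, len 5
end 5: [12, 3, 7, 7, 5, 8] sum 42, len 6
end 6: [12, 3, 7, 7, 5, 8, 1] sum 43, len 7
end 7: [3, 7, 7, 5, 8, 1, 3] sum 34, len 7
end 8: [3, 7, 7, 5, 8, 1, 3, 1] sum 35, len 8
end 9: [7, 7, 5, 8, 1, 3, 1, 6] sum 38, len 8
end 10: [7, 5, 8, 1, 3, 1, 6, 4] sum 35, len 8
end 11: [7, 5, 8, 1, 3, 1, 6, 4, 1] sum 36, len 9
end 12: [5, 8, 1, 3, 1, 6, 4, 1, 7] sum 36, len 9
end 13: [3, 1, 6, 4, 1, 7, 12] sum 34, len 7
end 14: [6, 4, 1, 7, 12, 9] sum 39, len 6
end 15: [7, 12, 9, 10] sum 38, len 4
end 16: [12, 9, 10, 4] sum 35, len 4
end 17: [12, 9, 10, 4, 2] sum 37, len 5
Shortest qualifying length: 4.

4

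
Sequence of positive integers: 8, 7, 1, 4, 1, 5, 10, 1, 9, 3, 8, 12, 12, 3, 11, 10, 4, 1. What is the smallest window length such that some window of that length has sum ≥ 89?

add 8: running sum 8 < 89
add 7: running sum 15 < 89
add 1: running sum 16 < 89
add 4: running sum 20 < 89
add 1: running sum 21 < 89
add 5: running sum 26 < 89
add 10: running sum 36 < 89
add 1: running sum 37 < 89
add 9: running sum 46 < 89
add 3: running sum 49 < 89
add 8: running sum 57 < 89
add 12: running sum 69 < 89
add 12: running sum 81 < 89
add 3: running sum 84 < 89
add 11: shortest ending here [8, 7, 1, 4, 1, 5, 10, 1, 9, 3, 8, 12, 12, 3, 11] sum 95, len 15
add 10: shortest ending here [4, 1, 5, 10, 1, 9, 3, 8, 12, 12, 3, 11, 10] sum 89, len 13
add 4: shortest ending here [1, 5, 10, 1, 9, 3, 8, 12, 12, 3, 11, 10, 4] sum 89, len 13
add 1: shortest ending here [5, 10, 1, 9, 3, 8, 12, 12, 3, 11, 10, 4, 1] sum 89, len 13
Shortest qualifying length: 13.

13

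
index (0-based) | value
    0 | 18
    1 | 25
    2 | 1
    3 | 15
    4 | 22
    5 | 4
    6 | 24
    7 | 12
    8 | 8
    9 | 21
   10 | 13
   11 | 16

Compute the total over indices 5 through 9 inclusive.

Elements at indices 5..9: 4, 24, 12, 8, 21
sum(4, 24, 12, 8, 21) = 69

69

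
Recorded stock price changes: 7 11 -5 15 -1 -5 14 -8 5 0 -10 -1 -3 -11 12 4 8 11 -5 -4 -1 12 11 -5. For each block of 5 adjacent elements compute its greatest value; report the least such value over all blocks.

0

7 11 -5 15 -1 → max 15
11 -5 15 -1 -5 → max 15
-5 15 -1 -5 14 → max 15
15 -1 -5 14 -8 → max 15
-1 -5 14 -8 5 → max 14
-5 14 -8 5 0 → max 14
14 -8 5 0 -10 → max 14
-8 5 0 -10 -1 → max 5
5 0 -10 -1 -3 → max 5
0 -10 -1 -3 -11 → max 0
-10 -1 -3 -11 12 → max 12
-1 -3 -11 12 4 → max 12
-3 -11 12 4 8 → max 12
-11 12 4 8 11 → max 12
12 4 8 11 -5 → max 12
4 8 11 -5 -4 → max 11
8 11 -5 -4 -1 → max 11
11 -5 -4 -1 12 → max 12
-5 -4 -1 12 11 → max 12
-4 -1 12 11 -5 → max 12
Least of these is 0.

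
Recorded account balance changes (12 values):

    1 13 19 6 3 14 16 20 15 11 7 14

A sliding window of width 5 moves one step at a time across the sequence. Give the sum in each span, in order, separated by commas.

(1, 13, 19, 6, 3) → sum 42
(13, 19, 6, 3, 14) → sum 55
(19, 6, 3, 14, 16) → sum 58
(6, 3, 14, 16, 20) → sum 59
(3, 14, 16, 20, 15) → sum 68
(14, 16, 20, 15, 11) → sum 76
(16, 20, 15, 11, 7) → sum 69
(20, 15, 11, 7, 14) → sum 67

42, 55, 58, 59, 68, 76, 69, 67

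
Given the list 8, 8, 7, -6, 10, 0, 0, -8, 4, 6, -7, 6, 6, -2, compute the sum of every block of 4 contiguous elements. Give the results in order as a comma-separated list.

Sliding a size-4 window across the 14 values:
(8, 8, 7, -6) → sum 17
(8, 7, -6, 10) → sum 19
(7, -6, 10, 0) → sum 11
(-6, 10, 0, 0) → sum 4
(10, 0, 0, -8) → sum 2
(0, 0, -8, 4) → sum -4
(0, -8, 4, 6) → sum 2
(-8, 4, 6, -7) → sum -5
(4, 6, -7, 6) → sum 9
(6, -7, 6, 6) → sum 11
(-7, 6, 6, -2) → sum 3

17, 19, 11, 4, 2, -4, 2, -5, 9, 11, 3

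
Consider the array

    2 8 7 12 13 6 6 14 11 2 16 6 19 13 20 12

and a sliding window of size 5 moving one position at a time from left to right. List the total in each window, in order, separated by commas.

42, 46, 44, 51, 50, 39, 49, 49, 54, 56, 74, 70

[2, 8, 7, 12, 13] → sum 42
[8, 7, 12, 13, 6] → sum 46
[7, 12, 13, 6, 6] → sum 44
[12, 13, 6, 6, 14] → sum 51
[13, 6, 6, 14, 11] → sum 50
[6, 6, 14, 11, 2] → sum 39
[6, 14, 11, 2, 16] → sum 49
[14, 11, 2, 16, 6] → sum 49
[11, 2, 16, 6, 19] → sum 54
[2, 16, 6, 19, 13] → sum 56
[16, 6, 19, 13, 20] → sum 74
[6, 19, 13, 20, 12] → sum 70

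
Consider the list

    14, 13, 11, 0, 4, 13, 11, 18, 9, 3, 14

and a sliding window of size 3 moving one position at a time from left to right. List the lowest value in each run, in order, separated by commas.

11, 0, 0, 0, 4, 11, 9, 3, 3

14 13 11 → min 11
13 11 0 → min 0
11 0 4 → min 0
0 4 13 → min 0
4 13 11 → min 4
13 11 18 → min 11
11 18 9 → min 9
18 9 3 → min 3
9 3 14 → min 3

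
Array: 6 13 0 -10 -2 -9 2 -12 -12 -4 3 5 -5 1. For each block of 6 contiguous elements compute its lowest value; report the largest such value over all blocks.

-10

[6, 13, 0, -10, -2, -9] → min -10
[13, 0, -10, -2, -9, 2] → min -10
[0, -10, -2, -9, 2, -12] → min -12
[-10, -2, -9, 2, -12, -12] → min -12
[-2, -9, 2, -12, -12, -4] → min -12
[-9, 2, -12, -12, -4, 3] → min -12
[2, -12, -12, -4, 3, 5] → min -12
[-12, -12, -4, 3, 5, -5] → min -12
[-12, -4, 3, 5, -5, 1] → min -12
Largest of these is -10.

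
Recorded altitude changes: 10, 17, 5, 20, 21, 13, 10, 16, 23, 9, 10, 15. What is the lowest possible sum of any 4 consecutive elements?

(10, 17, 5, 20) → sum 52
(17, 5, 20, 21) → sum 63
(5, 20, 21, 13) → sum 59
(20, 21, 13, 10) → sum 64
(21, 13, 10, 16) → sum 60
(13, 10, 16, 23) → sum 62
(10, 16, 23, 9) → sum 58
(16, 23, 9, 10) → sum 58
(23, 9, 10, 15) → sum 57
Lowest of these is 52.

52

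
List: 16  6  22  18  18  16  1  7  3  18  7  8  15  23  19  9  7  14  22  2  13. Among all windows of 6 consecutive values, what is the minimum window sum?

44

16 6 22 18 18 16 → sum 96
6 22 18 18 16 1 → sum 81
22 18 18 16 1 7 → sum 82
18 18 16 1 7 3 → sum 63
18 16 1 7 3 18 → sum 63
16 1 7 3 18 7 → sum 52
1 7 3 18 7 8 → sum 44
7 3 18 7 8 15 → sum 58
3 18 7 8 15 23 → sum 74
18 7 8 15 23 19 → sum 90
7 8 15 23 19 9 → sum 81
8 15 23 19 9 7 → sum 81
15 23 19 9 7 14 → sum 87
23 19 9 7 14 22 → sum 94
19 9 7 14 22 2 → sum 73
9 7 14 22 2 13 → sum 67
Minimum of these is 44.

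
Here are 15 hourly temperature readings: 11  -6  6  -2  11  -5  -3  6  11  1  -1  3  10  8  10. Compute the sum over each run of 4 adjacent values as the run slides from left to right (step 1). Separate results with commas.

9, 9, 10, 1, 9, 9, 15, 17, 14, 13, 20, 31

11 -6 6 -2 → sum 9
-6 6 -2 11 → sum 9
6 -2 11 -5 → sum 10
-2 11 -5 -3 → sum 1
11 -5 -3 6 → sum 9
-5 -3 6 11 → sum 9
-3 6 11 1 → sum 15
6 11 1 -1 → sum 17
11 1 -1 3 → sum 14
1 -1 3 10 → sum 13
-1 3 10 8 → sum 20
3 10 8 10 → sum 31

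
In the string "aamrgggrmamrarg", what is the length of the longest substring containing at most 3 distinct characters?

Extend right; when distinct count exceeds 3, shrink from the left:
[a] 1 distinct, len 1
[a, a] 1 distinct, len 2
[a, a, m] 2 distinct, len 3
[a, a, m, r] 3 distinct, len 4
[m, r, g] 3 distinct, len 3
[m, r, g, g] 3 distinct, len 4
[m, r, g, g, g] 3 distinct, len 5
[m, r, g, g, g, r] 3 distinct, len 6
[m, r, g, g, g, r, m] 3 distinct, len 7
[r, m, a] 3 distinct, len 3
[r, m, a, m] 3 distinct, len 4
[r, m, a, m, r] 3 distinct, len 5
[r, m, a, m, r, a] 3 distinct, len 6
[r, m, a, m, r, a, r] 3 distinct, len 7
[r, a, r, g] 3 distinct, len 4
Longest length with ≤3 distinct: 7.

7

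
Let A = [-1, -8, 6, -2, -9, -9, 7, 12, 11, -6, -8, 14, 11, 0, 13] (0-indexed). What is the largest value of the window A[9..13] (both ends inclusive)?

Elements at indices 9..13: -6, -8, 14, 11, 0
max(-6, -8, 14, 11, 0) = 14

14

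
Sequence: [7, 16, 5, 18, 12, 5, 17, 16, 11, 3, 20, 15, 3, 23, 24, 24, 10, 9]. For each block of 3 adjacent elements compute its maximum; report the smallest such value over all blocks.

16

(7, 16, 5) → max 16
(16, 5, 18) → max 18
(5, 18, 12) → max 18
(18, 12, 5) → max 18
(12, 5, 17) → max 17
(5, 17, 16) → max 17
(17, 16, 11) → max 17
(16, 11, 3) → max 16
(11, 3, 20) → max 20
(3, 20, 15) → max 20
(20, 15, 3) → max 20
(15, 3, 23) → max 23
(3, 23, 24) → max 24
(23, 24, 24) → max 24
(24, 24, 10) → max 24
(24, 10, 9) → max 24
Smallest of these is 16.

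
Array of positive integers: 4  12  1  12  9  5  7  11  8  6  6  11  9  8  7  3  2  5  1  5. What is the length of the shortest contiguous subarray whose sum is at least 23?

3

add 4: running sum 4 < 23
add 12: running sum 16 < 23
add 1: running sum 17 < 23
add 12: shortest ending here [12, 1, 12] sum 25, len 3
add 9: shortest ending here [12, 1, 12, 9] sum 34, len 4
add 5: shortest ending here [12, 9, 5] sum 26, len 3
add 7: shortest ending here [12, 9, 5, 7] sum 33, len 4
add 11: shortest ending here [5, 7, 11] sum 23, len 3
add 8: shortest ending here [7, 11, 8] sum 26, len 3
add 6: shortest ending here [11, 8, 6] sum 25, len 3
add 6: shortest ending here [11, 8, 6, 6] sum 31, len 4
add 11: shortest ending here [6, 6, 11] sum 23, len 3
add 9: shortest ending here [6, 11, 9] sum 26, len 3
add 8: shortest ending here [11, 9, 8] sum 28, len 3
add 7: shortest ending here [9, 8, 7] sum 24, len 3
add 3: shortest ending here [9, 8, 7, 3] sum 27, len 4
add 2: shortest ending here [9, 8, 7, 3, 2] sum 29, len 5
add 5: shortest ending here [8, 7, 3, 2, 5] sum 25, len 5
add 1: shortest ending here [8, 7, 3, 2, 5, 1] sum 26, len 6
add 5: shortest ending here [7, 3, 2, 5, 1, 5] sum 23, len 6
Shortest qualifying length: 3.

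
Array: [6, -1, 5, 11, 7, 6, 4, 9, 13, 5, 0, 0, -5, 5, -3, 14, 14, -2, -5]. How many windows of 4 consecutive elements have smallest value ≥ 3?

6 -1 5 11 → min -1
-1 5 11 7 → min -1
5 11 7 6 → min 5  ≥ 3 ✓
11 7 6 4 → min 4  ≥ 3 ✓
7 6 4 9 → min 4  ≥ 3 ✓
6 4 9 13 → min 4  ≥ 3 ✓
4 9 13 5 → min 4  ≥ 3 ✓
9 13 5 0 → min 0
13 5 0 0 → min 0
5 0 0 -5 → min -5
0 0 -5 5 → min -5
0 -5 5 -3 → min -5
-5 5 -3 14 → min -5
5 -3 14 14 → min -3
-3 14 14 -2 → min -3
14 14 -2 -5 → min -5
5 windows satisfy the condition.

5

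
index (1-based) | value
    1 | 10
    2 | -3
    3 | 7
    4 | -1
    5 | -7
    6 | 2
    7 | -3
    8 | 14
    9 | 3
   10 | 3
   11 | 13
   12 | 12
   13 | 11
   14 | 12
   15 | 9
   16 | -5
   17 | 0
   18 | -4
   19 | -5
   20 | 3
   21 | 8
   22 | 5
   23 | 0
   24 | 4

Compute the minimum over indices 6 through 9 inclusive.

Elements at indices 6..9: 2, -3, 14, 3
min(2, -3, 14, 3) = -3

-3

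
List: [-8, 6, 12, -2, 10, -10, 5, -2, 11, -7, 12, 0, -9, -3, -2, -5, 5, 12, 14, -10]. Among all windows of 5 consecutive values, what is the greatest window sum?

24

(-8, 6, 12, -2, 10) → sum 18
(6, 12, -2, 10, -10) → sum 16
(12, -2, 10, -10, 5) → sum 15
(-2, 10, -10, 5, -2) → sum 1
(10, -10, 5, -2, 11) → sum 14
(-10, 5, -2, 11, -7) → sum -3
(5, -2, 11, -7, 12) → sum 19
(-2, 11, -7, 12, 0) → sum 14
(11, -7, 12, 0, -9) → sum 7
(-7, 12, 0, -9, -3) → sum -7
(12, 0, -9, -3, -2) → sum -2
(0, -9, -3, -2, -5) → sum -19
(-9, -3, -2, -5, 5) → sum -14
(-3, -2, -5, 5, 12) → sum 7
(-2, -5, 5, 12, 14) → sum 24
(-5, 5, 12, 14, -10) → sum 16
Greatest of these is 24.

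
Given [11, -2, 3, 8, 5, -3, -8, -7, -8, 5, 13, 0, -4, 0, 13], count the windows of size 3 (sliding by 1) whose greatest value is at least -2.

[11, -2, 3] → max 11  ≥ -2 ✓
[-2, 3, 8] → max 8  ≥ -2 ✓
[3, 8, 5] → max 8  ≥ -2 ✓
[8, 5, -3] → max 8  ≥ -2 ✓
[5, -3, -8] → max 5  ≥ -2 ✓
[-3, -8, -7] → max -3
[-8, -7, -8] → max -7
[-7, -8, 5] → max 5  ≥ -2 ✓
[-8, 5, 13] → max 13  ≥ -2 ✓
[5, 13, 0] → max 13  ≥ -2 ✓
[13, 0, -4] → max 13  ≥ -2 ✓
[0, -4, 0] → max 0  ≥ -2 ✓
[-4, 0, 13] → max 13  ≥ -2 ✓
11 windows satisfy the condition.

11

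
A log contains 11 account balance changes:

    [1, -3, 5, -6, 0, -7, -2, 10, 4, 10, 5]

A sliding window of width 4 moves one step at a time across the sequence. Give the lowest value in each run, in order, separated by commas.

(1, -3, 5, -6) → min -6
(-3, 5, -6, 0) → min -6
(5, -6, 0, -7) → min -7
(-6, 0, -7, -2) → min -7
(0, -7, -2, 10) → min -7
(-7, -2, 10, 4) → min -7
(-2, 10, 4, 10) → min -2
(10, 4, 10, 5) → min 4

-6, -6, -7, -7, -7, -7, -2, 4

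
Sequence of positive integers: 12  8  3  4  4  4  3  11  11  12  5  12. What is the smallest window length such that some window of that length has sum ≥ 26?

3

add 12: running sum 12 < 26
add 8: running sum 20 < 26
add 3: running sum 23 < 26
end 3: [12, 8, 3, 4] sum 27, len 4
end 4: [12, 8, 3, 4, 4] sum 31, len 5
end 5: [12, 8, 3, 4, 4, 4] sum 35, len 6
end 6: [8, 3, 4, 4, 4, 3] sum 26, len 6
end 7: [4, 4, 4, 3, 11] sum 26, len 5
end 8: [4, 3, 11, 11] sum 29, len 4
end 9: [11, 11, 12] sum 34, len 3
end 10: [11, 12, 5] sum 28, len 3
end 11: [12, 5, 12] sum 29, len 3
Shortest qualifying length: 3.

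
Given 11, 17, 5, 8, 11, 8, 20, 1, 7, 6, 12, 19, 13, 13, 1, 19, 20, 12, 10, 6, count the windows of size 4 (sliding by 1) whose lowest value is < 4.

8

(11, 17, 5, 8) → min 5
(17, 5, 8, 11) → min 5
(5, 8, 11, 8) → min 5
(8, 11, 8, 20) → min 8
(11, 8, 20, 1) → min 1  < 4 ✓
(8, 20, 1, 7) → min 1  < 4 ✓
(20, 1, 7, 6) → min 1  < 4 ✓
(1, 7, 6, 12) → min 1  < 4 ✓
(7, 6, 12, 19) → min 6
(6, 12, 19, 13) → min 6
(12, 19, 13, 13) → min 12
(19, 13, 13, 1) → min 1  < 4 ✓
(13, 13, 1, 19) → min 1  < 4 ✓
(13, 1, 19, 20) → min 1  < 4 ✓
(1, 19, 20, 12) → min 1  < 4 ✓
(19, 20, 12, 10) → min 10
(20, 12, 10, 6) → min 6
8 windows satisfy the condition.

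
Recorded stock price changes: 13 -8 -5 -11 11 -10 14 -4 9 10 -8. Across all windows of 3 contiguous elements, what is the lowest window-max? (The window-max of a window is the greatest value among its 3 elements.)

-5

[13, -8, -5] → max 13
[-8, -5, -11] → max -5
[-5, -11, 11] → max 11
[-11, 11, -10] → max 11
[11, -10, 14] → max 14
[-10, 14, -4] → max 14
[14, -4, 9] → max 14
[-4, 9, 10] → max 10
[9, 10, -8] → max 10
Lowest of these is -5.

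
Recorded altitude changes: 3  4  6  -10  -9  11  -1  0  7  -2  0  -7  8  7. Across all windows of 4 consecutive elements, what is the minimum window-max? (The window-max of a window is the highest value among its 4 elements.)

[3, 4, 6, -10] → max 6
[4, 6, -10, -9] → max 6
[6, -10, -9, 11] → max 11
[-10, -9, 11, -1] → max 11
[-9, 11, -1, 0] → max 11
[11, -1, 0, 7] → max 11
[-1, 0, 7, -2] → max 7
[0, 7, -2, 0] → max 7
[7, -2, 0, -7] → max 7
[-2, 0, -7, 8] → max 8
[0, -7, 8, 7] → max 8
Minimum of these is 6.

6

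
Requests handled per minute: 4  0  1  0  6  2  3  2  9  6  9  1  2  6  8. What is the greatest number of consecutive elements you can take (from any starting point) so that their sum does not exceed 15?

7

→ 4: sum 4, len 1
→ 0: sum 4, len 2
→ 1: sum 5, len 3
→ 0: sum 5, len 4
→ 6: sum 11, len 5
→ 2: sum 13, len 6
→ 3 (dropped 4): sum 12, len 6
→ 2: sum 14, len 7
→ 9 (dropped 0, 1, 0, 6, 2): sum 14, len 3
→ 6 (dropped 3, 2): sum 15, len 2
→ 9 (dropped 9): sum 15, len 2
→ 1 (dropped 6): sum 10, len 2
→ 2: sum 12, len 3
→ 6 (dropped 9): sum 9, len 3
→ 8 (dropped 1, 2): sum 14, len 2
Longest length seen: 7.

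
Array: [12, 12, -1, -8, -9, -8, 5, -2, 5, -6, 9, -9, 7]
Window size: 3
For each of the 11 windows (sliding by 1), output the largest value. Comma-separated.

12, 12, -1, -8, 5, 5, 5, 5, 9, 9, 9

(12, 12, -1) → max 12
(12, -1, -8) → max 12
(-1, -8, -9) → max -1
(-8, -9, -8) → max -8
(-9, -8, 5) → max 5
(-8, 5, -2) → max 5
(5, -2, 5) → max 5
(-2, 5, -6) → max 5
(5, -6, 9) → max 9
(-6, 9, -9) → max 9
(9, -9, 7) → max 9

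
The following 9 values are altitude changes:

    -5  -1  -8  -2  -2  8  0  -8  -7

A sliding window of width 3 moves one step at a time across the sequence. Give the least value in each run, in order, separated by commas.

-5 -1 -8 → min -8
-1 -8 -2 → min -8
-8 -2 -2 → min -8
-2 -2 8 → min -2
-2 8 0 → min -2
8 0 -8 → min -8
0 -8 -7 → min -8

-8, -8, -8, -2, -2, -8, -8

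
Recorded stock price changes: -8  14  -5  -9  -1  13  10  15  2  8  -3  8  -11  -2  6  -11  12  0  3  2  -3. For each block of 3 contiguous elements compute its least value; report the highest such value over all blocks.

(-8, 14, -5) → min -8
(14, -5, -9) → min -9
(-5, -9, -1) → min -9
(-9, -1, 13) → min -9
(-1, 13, 10) → min -1
(13, 10, 15) → min 10
(10, 15, 2) → min 2
(15, 2, 8) → min 2
(2, 8, -3) → min -3
(8, -3, 8) → min -3
(-3, 8, -11) → min -11
(8, -11, -2) → min -11
(-11, -2, 6) → min -11
(-2, 6, -11) → min -11
(6, -11, 12) → min -11
(-11, 12, 0) → min -11
(12, 0, 3) → min 0
(0, 3, 2) → min 0
(3, 2, -3) → min -3
Highest of these is 10.

10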